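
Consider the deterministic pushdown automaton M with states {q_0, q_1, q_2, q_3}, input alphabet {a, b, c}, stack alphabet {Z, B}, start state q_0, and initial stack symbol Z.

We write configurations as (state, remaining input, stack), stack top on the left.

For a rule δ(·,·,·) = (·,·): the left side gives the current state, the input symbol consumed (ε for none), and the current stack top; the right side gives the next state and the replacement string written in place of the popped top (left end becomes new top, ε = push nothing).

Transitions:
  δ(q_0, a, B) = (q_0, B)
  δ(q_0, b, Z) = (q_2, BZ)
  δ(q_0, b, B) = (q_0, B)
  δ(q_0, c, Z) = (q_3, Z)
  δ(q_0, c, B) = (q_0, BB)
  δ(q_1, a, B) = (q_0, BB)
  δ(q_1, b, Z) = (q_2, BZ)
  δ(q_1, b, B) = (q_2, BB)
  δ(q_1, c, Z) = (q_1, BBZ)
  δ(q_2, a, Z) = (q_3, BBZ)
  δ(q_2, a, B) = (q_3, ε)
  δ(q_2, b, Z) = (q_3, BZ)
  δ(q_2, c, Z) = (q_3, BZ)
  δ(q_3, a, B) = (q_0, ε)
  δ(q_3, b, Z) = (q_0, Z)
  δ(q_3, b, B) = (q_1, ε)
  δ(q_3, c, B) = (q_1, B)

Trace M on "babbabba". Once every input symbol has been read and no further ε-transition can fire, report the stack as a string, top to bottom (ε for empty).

Z

(q_0, babbabba, Z) ⊢ (q_2, abbabba, BZ) ⊢ (q_3, bbabba, Z) ⊢ (q_0, babba, Z) ⊢ (q_2, abba, BZ) ⊢ (q_3, bba, Z) ⊢ (q_0, ba, Z) ⊢ (q_2, a, BZ) ⊢ (q_3, ε, Z)
All input consumed in state q_3 with stack Z.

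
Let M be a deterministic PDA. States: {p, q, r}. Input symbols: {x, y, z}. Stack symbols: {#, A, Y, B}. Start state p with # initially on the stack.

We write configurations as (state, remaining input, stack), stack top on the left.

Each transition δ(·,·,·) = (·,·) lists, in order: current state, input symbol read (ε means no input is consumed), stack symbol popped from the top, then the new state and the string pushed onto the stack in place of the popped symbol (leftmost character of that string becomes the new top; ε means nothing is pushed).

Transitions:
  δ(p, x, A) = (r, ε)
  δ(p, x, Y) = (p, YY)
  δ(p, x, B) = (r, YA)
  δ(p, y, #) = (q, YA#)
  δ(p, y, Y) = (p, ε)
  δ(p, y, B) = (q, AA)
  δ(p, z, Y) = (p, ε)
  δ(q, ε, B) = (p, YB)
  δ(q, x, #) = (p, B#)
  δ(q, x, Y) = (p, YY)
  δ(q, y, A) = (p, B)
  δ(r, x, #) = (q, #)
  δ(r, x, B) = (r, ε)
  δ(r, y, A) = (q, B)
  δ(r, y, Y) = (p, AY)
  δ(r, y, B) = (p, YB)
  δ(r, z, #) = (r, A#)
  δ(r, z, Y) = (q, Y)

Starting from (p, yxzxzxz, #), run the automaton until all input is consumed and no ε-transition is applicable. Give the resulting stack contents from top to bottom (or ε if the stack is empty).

YA#

(p, yxzxzxz, #)
  read y, top #: go to q, push YA# → (q, xzxzxz, YA#)
  read x, top Y: go to p, push YY → (p, zxzxz, YYA#)
  read z, top Y: go to p, push ε → (p, xzxz, YA#)
  read x, top Y: go to p, push YY → (p, zxz, YYA#)
  read z, top Y: go to p, push ε → (p, xz, YA#)
  read x, top Y: go to p, push YY → (p, z, YYA#)
  read z, top Y: go to p, push ε → (p, ε, YA#)
All input consumed in state p with stack YA#.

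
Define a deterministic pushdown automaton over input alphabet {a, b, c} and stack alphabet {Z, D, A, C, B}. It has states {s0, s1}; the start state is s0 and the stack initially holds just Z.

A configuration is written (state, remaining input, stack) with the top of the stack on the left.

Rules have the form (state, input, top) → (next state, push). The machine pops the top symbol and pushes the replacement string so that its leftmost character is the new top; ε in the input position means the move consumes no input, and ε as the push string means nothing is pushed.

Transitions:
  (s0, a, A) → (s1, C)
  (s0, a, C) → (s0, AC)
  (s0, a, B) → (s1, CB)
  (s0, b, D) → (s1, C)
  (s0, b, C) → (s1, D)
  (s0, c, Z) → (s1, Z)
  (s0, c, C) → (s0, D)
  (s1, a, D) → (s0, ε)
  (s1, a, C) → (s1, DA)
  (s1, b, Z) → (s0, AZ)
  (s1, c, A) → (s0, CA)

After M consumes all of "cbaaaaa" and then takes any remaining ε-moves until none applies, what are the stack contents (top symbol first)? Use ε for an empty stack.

DAZ

(s0, cbaaaaa, Z)
  read c, top Z: go to s1, push Z → (s1, baaaaa, Z)
  read b, top Z: go to s0, push AZ → (s0, aaaaa, AZ)
  read a, top A: go to s1, push C → (s1, aaaa, CZ)
  read a, top C: go to s1, push DA → (s1, aaa, DAZ)
  read a, top D: go to s0, push ε → (s0, aa, AZ)
  read a, top A: go to s1, push C → (s1, a, CZ)
  read a, top C: go to s1, push DA → (s1, ε, DAZ)
All input consumed in state s1 with stack DAZ.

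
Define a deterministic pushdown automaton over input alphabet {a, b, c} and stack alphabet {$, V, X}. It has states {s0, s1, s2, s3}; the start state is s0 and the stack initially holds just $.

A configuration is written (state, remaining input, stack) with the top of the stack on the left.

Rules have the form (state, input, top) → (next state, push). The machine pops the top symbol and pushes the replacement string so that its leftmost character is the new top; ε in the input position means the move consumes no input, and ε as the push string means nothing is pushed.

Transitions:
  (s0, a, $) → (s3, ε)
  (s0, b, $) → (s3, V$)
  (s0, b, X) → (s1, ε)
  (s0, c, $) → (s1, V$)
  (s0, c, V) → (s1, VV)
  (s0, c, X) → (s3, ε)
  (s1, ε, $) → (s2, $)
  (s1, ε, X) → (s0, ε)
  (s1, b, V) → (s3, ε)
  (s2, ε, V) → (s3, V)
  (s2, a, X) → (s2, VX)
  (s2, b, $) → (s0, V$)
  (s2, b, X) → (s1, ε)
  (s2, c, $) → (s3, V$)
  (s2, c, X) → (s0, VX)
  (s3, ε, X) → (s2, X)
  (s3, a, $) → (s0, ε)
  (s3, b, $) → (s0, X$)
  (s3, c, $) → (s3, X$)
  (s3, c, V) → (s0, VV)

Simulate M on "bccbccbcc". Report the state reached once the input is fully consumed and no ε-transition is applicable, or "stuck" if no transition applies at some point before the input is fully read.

s1

(s0, bccbccbcc, $)
  read b, top $: go to s3, push V$ → (s3, ccbccbcc, V$)
  read c, top V: go to s0, push VV → (s0, cbccbcc, VV$)
  read c, top V: go to s1, push VV → (s1, bccbcc, VVV$)
  read b, top V: go to s3, push ε → (s3, ccbcc, VV$)
  read c, top V: go to s0, push VV → (s0, cbcc, VVV$)
  read c, top V: go to s1, push VV → (s1, bcc, VVVV$)
  read b, top V: go to s3, push ε → (s3, cc, VVV$)
  read c, top V: go to s0, push VV → (s0, c, VVVV$)
  read c, top V: go to s1, push VV → (s1, ε, VVVVV$)
All input consumed; M is in state s1.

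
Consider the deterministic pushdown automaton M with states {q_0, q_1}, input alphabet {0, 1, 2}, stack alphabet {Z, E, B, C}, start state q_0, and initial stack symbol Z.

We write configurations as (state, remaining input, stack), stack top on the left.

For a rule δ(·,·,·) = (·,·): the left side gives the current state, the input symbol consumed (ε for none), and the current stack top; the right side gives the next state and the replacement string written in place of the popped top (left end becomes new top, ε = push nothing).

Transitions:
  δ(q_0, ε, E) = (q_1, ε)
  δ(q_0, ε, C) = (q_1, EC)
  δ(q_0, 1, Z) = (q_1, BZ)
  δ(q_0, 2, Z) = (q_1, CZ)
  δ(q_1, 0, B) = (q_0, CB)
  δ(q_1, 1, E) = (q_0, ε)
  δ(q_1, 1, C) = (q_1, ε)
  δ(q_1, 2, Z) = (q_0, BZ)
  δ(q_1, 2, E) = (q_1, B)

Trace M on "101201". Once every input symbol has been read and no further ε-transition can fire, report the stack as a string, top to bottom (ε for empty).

ECBCBZ

(q_0, 101201, Z)
  read 1, top Z: go to q_1, push BZ → (q_1, 01201, BZ)
  read 0, top B: go to q_0, push CB → (q_0, 1201, CBZ)
  ε-move, top C: go to q_1, push EC → (q_1, 1201, ECBZ)
  read 1, top E: go to q_0, push ε → (q_0, 201, CBZ)
  ε-move, top C: go to q_1, push EC → (q_1, 201, ECBZ)
  read 2, top E: go to q_1, push B → (q_1, 01, BCBZ)
  read 0, top B: go to q_0, push CB → (q_0, 1, CBCBZ)
  ε-move, top C: go to q_1, push EC → (q_1, 1, ECBCBZ)
  read 1, top E: go to q_0, push ε → (q_0, ε, CBCBZ)
  ε-move, top C: go to q_1, push EC → (q_1, ε, ECBCBZ)
All input consumed in state q_1 with stack ECBCBZ.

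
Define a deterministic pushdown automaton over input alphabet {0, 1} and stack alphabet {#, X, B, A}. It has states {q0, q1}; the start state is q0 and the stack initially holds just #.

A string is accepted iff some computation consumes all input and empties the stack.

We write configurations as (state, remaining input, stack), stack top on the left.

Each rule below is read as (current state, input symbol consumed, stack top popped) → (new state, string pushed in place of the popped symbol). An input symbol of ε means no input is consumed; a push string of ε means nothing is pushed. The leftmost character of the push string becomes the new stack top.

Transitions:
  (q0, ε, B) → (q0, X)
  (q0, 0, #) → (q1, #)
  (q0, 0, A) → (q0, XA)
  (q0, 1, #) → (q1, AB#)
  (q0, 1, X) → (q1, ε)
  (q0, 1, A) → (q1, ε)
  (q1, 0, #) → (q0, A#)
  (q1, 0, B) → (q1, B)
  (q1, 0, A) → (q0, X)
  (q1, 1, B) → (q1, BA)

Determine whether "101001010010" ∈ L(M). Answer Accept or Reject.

Reject

(q0, 101001010010, #)
  read 1, top #: go to q1, push AB# → (q1, 01001010010, AB#)
  read 0, top A: go to q0, push X → (q0, 1001010010, XB#)
  read 1, top X: go to q1, push ε → (q1, 001010010, B#)
  read 0, top B: go to q1, push B → (q1, 01010010, B#)
  read 0, top B: go to q1, push B → (q1, 1010010, B#)
  read 1, top B: go to q1, push BA → (q1, 010010, BA#)
  read 0, top B: go to q1, push B → (q1, 10010, BA#)
  read 1, top B: go to q1, push BA → (q1, 0010, BAA#)
  read 0, top B: go to q1, push B → (q1, 010, BAA#)
  read 0, top B: go to q1, push B → (q1, 10, BAA#)
  read 1, top B: go to q1, push BA → (q1, 0, BAAA#)
  read 0, top B: go to q1, push B → (q1, ε, BAAA#)
All input consumed; stack is BAAA#, not empty, and no further ε-move applies.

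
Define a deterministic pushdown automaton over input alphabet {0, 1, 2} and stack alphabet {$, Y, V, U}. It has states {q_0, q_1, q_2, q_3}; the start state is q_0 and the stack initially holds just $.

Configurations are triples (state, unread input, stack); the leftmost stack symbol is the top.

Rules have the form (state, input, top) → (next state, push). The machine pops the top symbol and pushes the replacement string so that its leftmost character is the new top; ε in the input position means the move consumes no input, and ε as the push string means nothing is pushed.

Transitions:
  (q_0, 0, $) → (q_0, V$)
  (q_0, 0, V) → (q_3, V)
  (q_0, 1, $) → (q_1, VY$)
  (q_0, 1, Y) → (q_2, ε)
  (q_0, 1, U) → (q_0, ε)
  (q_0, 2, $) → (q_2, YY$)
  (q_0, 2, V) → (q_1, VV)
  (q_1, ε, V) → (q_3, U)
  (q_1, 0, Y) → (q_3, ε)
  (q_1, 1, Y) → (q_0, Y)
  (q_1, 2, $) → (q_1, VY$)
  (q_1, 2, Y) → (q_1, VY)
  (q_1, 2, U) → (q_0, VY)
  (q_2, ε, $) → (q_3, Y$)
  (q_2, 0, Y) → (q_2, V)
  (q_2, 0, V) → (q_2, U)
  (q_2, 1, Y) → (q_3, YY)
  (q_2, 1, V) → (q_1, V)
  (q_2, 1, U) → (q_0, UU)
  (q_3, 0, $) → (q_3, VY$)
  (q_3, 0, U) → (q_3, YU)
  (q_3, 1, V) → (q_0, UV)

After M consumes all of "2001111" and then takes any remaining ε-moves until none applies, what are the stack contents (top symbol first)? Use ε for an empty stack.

(q_0, 2001111, $)
  read 2, top $: go to q_2, push YY$ → (q_2, 001111, YY$)
  read 0, top Y: go to q_2, push V → (q_2, 01111, VY$)
  read 0, top V: go to q_2, push U → (q_2, 1111, UY$)
  read 1, top U: go to q_0, push UU → (q_0, 111, UUY$)
  read 1, top U: go to q_0, push ε → (q_0, 11, UY$)
  read 1, top U: go to q_0, push ε → (q_0, 1, Y$)
  read 1, top Y: go to q_2, push ε → (q_2, ε, $)
  ε-move, top $: go to q_3, push Y$ → (q_3, ε, Y$)
All input consumed in state q_3 with stack Y$.

Y$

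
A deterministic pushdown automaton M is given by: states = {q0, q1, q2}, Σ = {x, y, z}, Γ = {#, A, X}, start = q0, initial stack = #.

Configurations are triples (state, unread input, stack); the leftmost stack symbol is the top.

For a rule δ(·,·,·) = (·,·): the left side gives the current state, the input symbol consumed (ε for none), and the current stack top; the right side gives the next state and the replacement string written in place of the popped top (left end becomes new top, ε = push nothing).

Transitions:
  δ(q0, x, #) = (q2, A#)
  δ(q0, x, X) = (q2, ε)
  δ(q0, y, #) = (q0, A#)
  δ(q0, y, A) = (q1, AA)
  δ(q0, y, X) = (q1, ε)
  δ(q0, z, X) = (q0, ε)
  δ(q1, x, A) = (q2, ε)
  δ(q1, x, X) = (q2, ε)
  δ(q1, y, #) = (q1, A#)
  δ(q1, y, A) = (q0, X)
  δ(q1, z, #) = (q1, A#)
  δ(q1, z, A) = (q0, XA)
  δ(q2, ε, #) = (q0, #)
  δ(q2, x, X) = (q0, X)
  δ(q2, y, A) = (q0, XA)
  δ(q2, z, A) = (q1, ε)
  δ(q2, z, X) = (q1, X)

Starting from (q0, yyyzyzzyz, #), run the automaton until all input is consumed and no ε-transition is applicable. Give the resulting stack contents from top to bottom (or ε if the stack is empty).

XAAA#

(q0, yyyzyzzyz, #)
  read y, top #: go to q0, push A# → (q0, yyzyzzyz, A#)
  read y, top A: go to q1, push AA → (q1, yzyzzyz, AA#)
  read y, top A: go to q0, push X → (q0, zyzzyz, XA#)
  read z, top X: go to q0, push ε → (q0, yzzyz, A#)
  read y, top A: go to q1, push AA → (q1, zzyz, AA#)
  read z, top A: go to q0, push XA → (q0, zyz, XAA#)
  read z, top X: go to q0, push ε → (q0, yz, AA#)
  read y, top A: go to q1, push AA → (q1, z, AAA#)
  read z, top A: go to q0, push XA → (q0, ε, XAAA#)
All input consumed in state q0 with stack XAAA#.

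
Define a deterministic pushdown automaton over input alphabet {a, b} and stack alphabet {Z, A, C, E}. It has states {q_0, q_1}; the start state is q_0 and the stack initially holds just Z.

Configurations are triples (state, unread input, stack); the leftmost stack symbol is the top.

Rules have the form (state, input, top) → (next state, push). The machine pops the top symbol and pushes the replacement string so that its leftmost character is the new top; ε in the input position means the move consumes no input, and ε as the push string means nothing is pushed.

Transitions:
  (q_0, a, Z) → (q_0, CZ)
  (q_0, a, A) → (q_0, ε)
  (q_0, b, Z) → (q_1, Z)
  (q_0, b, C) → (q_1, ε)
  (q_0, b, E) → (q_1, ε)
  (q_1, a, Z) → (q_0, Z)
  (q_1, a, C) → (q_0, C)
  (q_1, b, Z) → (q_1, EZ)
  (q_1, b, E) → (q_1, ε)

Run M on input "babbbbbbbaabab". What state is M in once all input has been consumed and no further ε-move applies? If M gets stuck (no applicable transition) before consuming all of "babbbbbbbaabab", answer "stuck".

q_1

(q_0, babbbbbbbaabab, Z) ⊢ (q_1, abbbbbbbaabab, Z) ⊢ (q_0, bbbbbbbaabab, Z) ⊢ (q_1, bbbbbbaabab, Z) ⊢ (q_1, bbbbbaabab, EZ) ⊢ (q_1, bbbbaabab, Z) ⊢ (q_1, bbbaabab, EZ) ⊢ (q_1, bbaabab, Z) ⊢ (q_1, baabab, EZ) ⊢ (q_1, aabab, Z) ⊢ (q_0, abab, Z) ⊢ (q_0, bab, CZ) ⊢ (q_1, ab, Z) ⊢ (q_0, b, Z) ⊢ (q_1, ε, Z)
All input consumed; M is in state q_1.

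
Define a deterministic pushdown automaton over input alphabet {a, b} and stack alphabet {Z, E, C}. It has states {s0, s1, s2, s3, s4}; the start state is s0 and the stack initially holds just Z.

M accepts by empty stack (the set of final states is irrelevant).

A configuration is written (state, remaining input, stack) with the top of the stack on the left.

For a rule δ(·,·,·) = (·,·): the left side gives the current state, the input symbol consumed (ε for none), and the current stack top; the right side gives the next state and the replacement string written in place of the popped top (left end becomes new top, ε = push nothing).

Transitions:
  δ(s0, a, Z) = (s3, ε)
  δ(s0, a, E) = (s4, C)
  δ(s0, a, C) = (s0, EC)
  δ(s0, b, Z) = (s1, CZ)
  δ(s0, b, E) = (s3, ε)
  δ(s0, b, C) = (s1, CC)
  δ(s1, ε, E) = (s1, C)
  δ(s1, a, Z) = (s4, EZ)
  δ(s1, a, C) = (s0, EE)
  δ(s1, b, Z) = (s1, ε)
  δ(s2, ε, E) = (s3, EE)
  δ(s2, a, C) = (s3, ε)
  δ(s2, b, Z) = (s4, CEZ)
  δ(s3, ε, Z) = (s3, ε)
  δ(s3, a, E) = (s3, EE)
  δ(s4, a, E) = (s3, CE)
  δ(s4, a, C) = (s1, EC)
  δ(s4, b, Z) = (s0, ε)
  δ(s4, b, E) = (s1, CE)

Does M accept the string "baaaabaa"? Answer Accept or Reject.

Reject

(s0, baaaabaa, Z) ⊢ (s1, aaaabaa, CZ) ⊢ (s0, aaabaa, EEZ) ⊢ (s4, aabaa, CEZ) ⊢ (s1, abaa, ECEZ) ⊢ (s1, abaa, CCEZ) ⊢ (s0, baa, EECEZ) ⊢ (s3, aa, ECEZ) ⊢ (s3, a, EECEZ) ⊢ (s3, ε, EEECEZ)
All input consumed; stack is EEECEZ, not empty, and no further ε-move applies.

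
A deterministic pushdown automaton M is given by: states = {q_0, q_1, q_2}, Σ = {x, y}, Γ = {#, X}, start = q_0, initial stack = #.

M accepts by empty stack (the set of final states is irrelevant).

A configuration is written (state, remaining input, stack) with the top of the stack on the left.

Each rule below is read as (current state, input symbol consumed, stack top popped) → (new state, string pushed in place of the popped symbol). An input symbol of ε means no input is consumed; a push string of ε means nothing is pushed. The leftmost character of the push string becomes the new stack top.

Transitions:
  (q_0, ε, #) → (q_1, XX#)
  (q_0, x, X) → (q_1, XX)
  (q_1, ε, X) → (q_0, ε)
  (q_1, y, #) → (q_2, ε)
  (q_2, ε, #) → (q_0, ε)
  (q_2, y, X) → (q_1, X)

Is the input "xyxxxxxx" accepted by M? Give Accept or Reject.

Reject

(q_0, xyxxxxxx, #)
  ε-move, top #: go to q_1, push XX# → (q_1, xyxxxxxx, XX#)
  ε-move, top X: go to q_0, push ε → (q_0, xyxxxxxx, X#)
  read x, top X: go to q_1, push XX → (q_1, yxxxxxx, XX#)
  ε-move, top X: go to q_0, push ε → (q_0, yxxxxxx, X#)
No transition applies at (q_0, yxxxxxx, X#); input not fully consumed.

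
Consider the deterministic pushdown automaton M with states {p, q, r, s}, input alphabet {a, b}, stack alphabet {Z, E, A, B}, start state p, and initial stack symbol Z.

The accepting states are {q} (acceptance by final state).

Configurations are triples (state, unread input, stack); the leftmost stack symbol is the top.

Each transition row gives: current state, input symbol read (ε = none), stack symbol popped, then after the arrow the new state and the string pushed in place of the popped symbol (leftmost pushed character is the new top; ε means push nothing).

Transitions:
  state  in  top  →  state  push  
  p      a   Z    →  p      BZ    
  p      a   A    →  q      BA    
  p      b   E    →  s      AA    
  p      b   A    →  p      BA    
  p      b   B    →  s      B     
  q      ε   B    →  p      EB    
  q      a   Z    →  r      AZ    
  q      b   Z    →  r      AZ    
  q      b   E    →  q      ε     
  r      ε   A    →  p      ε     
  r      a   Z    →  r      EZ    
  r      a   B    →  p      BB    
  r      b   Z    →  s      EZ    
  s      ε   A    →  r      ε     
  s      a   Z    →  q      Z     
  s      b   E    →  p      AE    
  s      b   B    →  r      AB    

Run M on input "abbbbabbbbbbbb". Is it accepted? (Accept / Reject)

(p, abbbbabbbbbbbb, Z)
  read a, top Z: go to p, push BZ → (p, bbbbabbbbbbbb, BZ)
  read b, top B: go to s, push B → (s, bbbabbbbbbbb, BZ)
  read b, top B: go to r, push AB → (r, bbabbbbbbbb, ABZ)
  ε-move, top A: go to p, push ε → (p, bbabbbbbbbb, BZ)
  read b, top B: go to s, push B → (s, babbbbbbbb, BZ)
  read b, top B: go to r, push AB → (r, abbbbbbbb, ABZ)
  ε-move, top A: go to p, push ε → (p, abbbbbbbb, BZ)
No transition applies at (p, abbbbbbbb, BZ); input not fully consumed.

Reject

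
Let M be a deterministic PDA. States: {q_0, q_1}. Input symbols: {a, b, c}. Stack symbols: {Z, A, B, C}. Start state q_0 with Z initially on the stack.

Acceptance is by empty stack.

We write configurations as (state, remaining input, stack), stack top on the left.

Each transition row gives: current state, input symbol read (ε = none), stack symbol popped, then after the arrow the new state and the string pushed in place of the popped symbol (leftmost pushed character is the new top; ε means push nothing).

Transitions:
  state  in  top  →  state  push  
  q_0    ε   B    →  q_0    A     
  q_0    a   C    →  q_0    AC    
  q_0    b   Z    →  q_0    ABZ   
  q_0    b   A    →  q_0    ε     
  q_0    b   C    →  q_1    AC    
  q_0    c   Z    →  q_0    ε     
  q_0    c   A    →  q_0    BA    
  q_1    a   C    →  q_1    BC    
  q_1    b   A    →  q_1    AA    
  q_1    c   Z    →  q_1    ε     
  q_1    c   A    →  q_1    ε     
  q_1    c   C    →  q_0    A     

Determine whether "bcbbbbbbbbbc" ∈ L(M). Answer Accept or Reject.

(q_0, bcbbbbbbbbbc, Z)
  read b, top Z: go to q_0, push ABZ → (q_0, cbbbbbbbbbc, ABZ)
  read c, top A: go to q_0, push BA → (q_0, bbbbbbbbbc, BABZ)
  ε-move, top B: go to q_0, push A → (q_0, bbbbbbbbbc, AABZ)
  read b, top A: go to q_0, push ε → (q_0, bbbbbbbbc, ABZ)
  read b, top A: go to q_0, push ε → (q_0, bbbbbbbc, BZ)
  ε-move, top B: go to q_0, push A → (q_0, bbbbbbbc, AZ)
  read b, top A: go to q_0, push ε → (q_0, bbbbbbc, Z)
  read b, top Z: go to q_0, push ABZ → (q_0, bbbbbc, ABZ)
  read b, top A: go to q_0, push ε → (q_0, bbbbc, BZ)
  ε-move, top B: go to q_0, push A → (q_0, bbbbc, AZ)
  read b, top A: go to q_0, push ε → (q_0, bbbc, Z)
  read b, top Z: go to q_0, push ABZ → (q_0, bbc, ABZ)
  read b, top A: go to q_0, push ε → (q_0, bc, BZ)
  ε-move, top B: go to q_0, push A → (q_0, bc, AZ)
  read b, top A: go to q_0, push ε → (q_0, c, Z)
  read c, top Z: go to q_0, push ε → (q_0, ε, ε)
All input consumed and the stack is empty.

Accept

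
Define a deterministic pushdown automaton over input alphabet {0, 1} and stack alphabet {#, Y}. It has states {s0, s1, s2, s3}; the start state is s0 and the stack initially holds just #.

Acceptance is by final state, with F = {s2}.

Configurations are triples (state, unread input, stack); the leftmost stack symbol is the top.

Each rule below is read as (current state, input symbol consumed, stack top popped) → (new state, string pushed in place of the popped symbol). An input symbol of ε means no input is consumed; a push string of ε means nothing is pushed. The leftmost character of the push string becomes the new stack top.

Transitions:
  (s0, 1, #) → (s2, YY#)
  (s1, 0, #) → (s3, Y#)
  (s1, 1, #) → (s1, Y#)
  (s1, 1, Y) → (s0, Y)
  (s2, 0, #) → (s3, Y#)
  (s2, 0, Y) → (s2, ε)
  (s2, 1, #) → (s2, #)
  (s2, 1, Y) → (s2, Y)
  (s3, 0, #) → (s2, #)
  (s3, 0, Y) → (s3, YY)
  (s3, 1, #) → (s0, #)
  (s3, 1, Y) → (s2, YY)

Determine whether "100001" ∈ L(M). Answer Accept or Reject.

(s0, 100001, #)
  read 1, top #: go to s2, push YY# → (s2, 00001, YY#)
  read 0, top Y: go to s2, push ε → (s2, 0001, Y#)
  read 0, top Y: go to s2, push ε → (s2, 001, #)
  read 0, top #: go to s3, push Y# → (s3, 01, Y#)
  read 0, top Y: go to s3, push YY → (s3, 1, YY#)
  read 1, top Y: go to s2, push YY → (s2, ε, YYY#)
All input consumed; state s2 ∈ F.

Accept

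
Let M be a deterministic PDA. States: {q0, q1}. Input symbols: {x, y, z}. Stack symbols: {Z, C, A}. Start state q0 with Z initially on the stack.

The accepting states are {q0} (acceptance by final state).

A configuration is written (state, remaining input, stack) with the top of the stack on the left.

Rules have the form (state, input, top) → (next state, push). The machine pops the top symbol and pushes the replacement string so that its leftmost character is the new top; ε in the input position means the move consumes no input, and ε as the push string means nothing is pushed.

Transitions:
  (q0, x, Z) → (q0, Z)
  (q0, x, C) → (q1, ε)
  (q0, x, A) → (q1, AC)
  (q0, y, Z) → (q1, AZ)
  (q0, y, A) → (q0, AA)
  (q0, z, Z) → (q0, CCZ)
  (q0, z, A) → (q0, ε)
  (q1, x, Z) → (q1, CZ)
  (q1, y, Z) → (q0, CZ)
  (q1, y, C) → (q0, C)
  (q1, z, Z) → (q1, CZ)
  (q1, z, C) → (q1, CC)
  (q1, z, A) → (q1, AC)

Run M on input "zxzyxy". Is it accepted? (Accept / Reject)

Accept

(q0, zxzyxy, Z) ⊢ (q0, xzyxy, CCZ) ⊢ (q1, zyxy, CZ) ⊢ (q1, yxy, CCZ) ⊢ (q0, xy, CCZ) ⊢ (q1, y, CZ) ⊢ (q0, ε, CZ)
All input consumed; state q0 ∈ F.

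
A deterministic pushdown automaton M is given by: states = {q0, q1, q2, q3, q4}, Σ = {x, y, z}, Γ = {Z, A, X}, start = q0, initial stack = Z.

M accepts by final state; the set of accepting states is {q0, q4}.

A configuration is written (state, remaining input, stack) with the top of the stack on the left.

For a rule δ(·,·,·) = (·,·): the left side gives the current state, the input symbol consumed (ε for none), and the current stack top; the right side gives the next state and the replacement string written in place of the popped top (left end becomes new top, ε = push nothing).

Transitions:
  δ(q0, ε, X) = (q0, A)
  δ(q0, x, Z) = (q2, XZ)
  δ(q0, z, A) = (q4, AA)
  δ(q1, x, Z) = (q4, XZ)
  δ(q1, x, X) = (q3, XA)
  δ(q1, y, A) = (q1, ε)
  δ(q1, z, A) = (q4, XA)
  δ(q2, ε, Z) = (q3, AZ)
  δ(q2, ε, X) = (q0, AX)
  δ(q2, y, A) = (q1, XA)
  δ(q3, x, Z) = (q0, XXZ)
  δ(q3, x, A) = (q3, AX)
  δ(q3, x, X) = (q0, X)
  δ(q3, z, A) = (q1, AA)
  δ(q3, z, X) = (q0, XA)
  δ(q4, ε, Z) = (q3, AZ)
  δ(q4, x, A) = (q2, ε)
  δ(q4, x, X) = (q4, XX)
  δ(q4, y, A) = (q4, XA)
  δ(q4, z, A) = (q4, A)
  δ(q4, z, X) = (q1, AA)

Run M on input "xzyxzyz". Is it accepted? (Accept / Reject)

(q0, xzyxzyz, Z)
  read x, top Z: go to q2, push XZ → (q2, zyxzyz, XZ)
  ε-move, top X: go to q0, push AX → (q0, zyxzyz, AXZ)
  read z, top A: go to q4, push AA → (q4, yxzyz, AAXZ)
  read y, top A: go to q4, push XA → (q4, xzyz, XAAXZ)
  read x, top X: go to q4, push XX → (q4, zyz, XXAAXZ)
  read z, top X: go to q1, push AA → (q1, yz, AAXAAXZ)
  read y, top A: go to q1, push ε → (q1, z, AXAAXZ)
  read z, top A: go to q4, push XA → (q4, ε, XAXAAXZ)
All input consumed; state q4 ∈ F.

Accept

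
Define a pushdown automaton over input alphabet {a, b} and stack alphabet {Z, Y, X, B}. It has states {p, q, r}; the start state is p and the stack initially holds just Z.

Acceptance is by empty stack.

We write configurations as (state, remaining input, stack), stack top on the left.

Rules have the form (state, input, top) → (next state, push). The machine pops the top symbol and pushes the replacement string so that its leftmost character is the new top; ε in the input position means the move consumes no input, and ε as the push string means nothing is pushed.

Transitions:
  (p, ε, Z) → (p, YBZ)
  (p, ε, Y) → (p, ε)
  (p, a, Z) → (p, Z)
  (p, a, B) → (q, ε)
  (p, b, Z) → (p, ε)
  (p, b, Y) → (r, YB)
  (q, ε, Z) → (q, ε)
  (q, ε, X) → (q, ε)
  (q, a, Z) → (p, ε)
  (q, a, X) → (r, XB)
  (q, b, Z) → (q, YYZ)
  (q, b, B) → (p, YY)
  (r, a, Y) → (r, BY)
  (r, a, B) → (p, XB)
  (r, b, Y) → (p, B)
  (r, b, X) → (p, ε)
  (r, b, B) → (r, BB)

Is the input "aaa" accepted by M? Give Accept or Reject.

Accept

One accepting computation: (p, aaa, Z) ⊢ (p, aa, Z) ⊢ (p, aa, YBZ) ⊢ (p, aa, BZ) ⊢ (q, a, Z) ⊢ (p, ε, ε)
All input consumed and the stack is empty.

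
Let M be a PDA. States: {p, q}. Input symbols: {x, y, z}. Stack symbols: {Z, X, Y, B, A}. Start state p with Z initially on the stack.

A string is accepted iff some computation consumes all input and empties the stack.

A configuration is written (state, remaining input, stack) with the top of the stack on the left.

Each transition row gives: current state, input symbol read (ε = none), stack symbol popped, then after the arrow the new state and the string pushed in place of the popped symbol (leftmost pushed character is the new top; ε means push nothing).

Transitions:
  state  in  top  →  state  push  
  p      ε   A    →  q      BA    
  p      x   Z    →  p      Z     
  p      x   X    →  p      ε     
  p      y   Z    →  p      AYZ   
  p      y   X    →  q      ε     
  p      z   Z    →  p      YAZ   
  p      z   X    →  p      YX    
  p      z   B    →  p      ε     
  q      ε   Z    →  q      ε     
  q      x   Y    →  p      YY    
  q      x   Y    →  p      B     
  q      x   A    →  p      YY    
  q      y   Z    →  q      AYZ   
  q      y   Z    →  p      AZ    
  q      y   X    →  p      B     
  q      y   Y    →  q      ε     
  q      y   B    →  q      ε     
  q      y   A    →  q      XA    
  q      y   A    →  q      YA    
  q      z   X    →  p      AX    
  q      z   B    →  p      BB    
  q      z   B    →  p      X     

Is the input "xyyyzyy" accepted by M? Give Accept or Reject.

No computation consumes all input and empties the stack.

Reject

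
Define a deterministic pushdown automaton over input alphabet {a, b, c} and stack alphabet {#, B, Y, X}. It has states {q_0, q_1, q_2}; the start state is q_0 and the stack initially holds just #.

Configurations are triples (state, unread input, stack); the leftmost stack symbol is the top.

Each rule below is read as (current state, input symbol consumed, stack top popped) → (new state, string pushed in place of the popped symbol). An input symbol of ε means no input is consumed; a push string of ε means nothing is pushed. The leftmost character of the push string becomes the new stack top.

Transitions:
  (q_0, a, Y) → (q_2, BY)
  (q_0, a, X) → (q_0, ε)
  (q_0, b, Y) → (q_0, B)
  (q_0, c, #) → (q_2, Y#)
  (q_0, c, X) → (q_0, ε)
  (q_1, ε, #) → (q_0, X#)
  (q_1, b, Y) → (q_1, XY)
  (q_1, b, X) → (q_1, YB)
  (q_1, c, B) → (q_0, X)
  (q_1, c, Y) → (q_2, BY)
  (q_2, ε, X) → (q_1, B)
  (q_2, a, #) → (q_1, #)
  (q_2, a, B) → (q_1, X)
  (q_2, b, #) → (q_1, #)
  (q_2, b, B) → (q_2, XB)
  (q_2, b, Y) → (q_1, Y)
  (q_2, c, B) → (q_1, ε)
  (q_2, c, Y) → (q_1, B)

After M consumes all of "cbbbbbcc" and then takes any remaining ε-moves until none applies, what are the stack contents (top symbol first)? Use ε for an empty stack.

(q_0, cbbbbbcc, #)
  read c, top #: go to q_2, push Y# → (q_2, bbbbbcc, Y#)
  read b, top Y: go to q_1, push Y → (q_1, bbbbcc, Y#)
  read b, top Y: go to q_1, push XY → (q_1, bbbcc, XY#)
  read b, top X: go to q_1, push YB → (q_1, bbcc, YBY#)
  read b, top Y: go to q_1, push XY → (q_1, bcc, XYBY#)
  read b, top X: go to q_1, push YB → (q_1, cc, YBYBY#)
  read c, top Y: go to q_2, push BY → (q_2, c, BYBYBY#)
  read c, top B: go to q_1, push ε → (q_1, ε, YBYBY#)
All input consumed in state q_1 with stack YBYBY#.

YBYBY#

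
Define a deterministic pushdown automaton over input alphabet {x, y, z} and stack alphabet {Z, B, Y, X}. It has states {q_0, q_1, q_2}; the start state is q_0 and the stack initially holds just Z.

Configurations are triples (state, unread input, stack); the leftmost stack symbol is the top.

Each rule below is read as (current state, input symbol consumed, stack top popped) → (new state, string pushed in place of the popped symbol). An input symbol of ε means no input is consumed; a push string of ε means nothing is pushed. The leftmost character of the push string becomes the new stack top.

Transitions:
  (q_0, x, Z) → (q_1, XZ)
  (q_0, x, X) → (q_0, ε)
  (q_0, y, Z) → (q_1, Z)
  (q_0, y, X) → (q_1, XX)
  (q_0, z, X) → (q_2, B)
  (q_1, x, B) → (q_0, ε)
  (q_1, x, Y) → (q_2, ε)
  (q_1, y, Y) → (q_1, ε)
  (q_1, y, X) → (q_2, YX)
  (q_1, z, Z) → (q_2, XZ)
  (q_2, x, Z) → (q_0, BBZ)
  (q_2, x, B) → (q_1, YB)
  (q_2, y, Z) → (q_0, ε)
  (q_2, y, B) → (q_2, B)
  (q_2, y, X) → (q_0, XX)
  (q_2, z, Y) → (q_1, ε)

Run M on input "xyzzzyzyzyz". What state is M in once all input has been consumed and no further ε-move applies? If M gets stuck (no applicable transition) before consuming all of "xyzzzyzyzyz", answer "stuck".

stuck

(q_0, xyzzzyzyzyz, Z) ⊢ (q_1, yzzzyzyzyz, XZ) ⊢ (q_2, zzzyzyzyz, YXZ) ⊢ (q_1, zzyzyzyz, XZ)
No transition for (q_1, z, top X); M blocks with input zzyzyzyz remaining.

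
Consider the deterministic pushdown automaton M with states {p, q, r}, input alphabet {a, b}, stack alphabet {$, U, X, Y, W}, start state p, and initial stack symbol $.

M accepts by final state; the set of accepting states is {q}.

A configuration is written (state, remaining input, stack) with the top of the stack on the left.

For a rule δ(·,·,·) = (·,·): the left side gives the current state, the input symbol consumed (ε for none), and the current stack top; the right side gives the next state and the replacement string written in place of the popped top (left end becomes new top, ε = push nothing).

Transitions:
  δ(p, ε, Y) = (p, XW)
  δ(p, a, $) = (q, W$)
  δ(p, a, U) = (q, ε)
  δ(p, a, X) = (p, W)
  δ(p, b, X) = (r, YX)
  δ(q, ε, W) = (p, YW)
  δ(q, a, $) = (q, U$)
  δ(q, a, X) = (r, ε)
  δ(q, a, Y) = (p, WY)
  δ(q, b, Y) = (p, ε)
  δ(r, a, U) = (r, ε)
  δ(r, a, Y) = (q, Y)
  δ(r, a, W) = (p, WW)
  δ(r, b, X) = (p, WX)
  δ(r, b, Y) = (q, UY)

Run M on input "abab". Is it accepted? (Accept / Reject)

Reject

(p, abab, $)
  read a, top $: go to q, push W$ → (q, bab, W$)
  ε-move, top W: go to p, push YW → (p, bab, YW$)
  ε-move, top Y: go to p, push XW → (p, bab, XWW$)
  read b, top X: go to r, push YX → (r, ab, YXWW$)
  read a, top Y: go to q, push Y → (q, b, YXWW$)
  read b, top Y: go to p, push ε → (p, ε, XWW$)
All input consumed; state p ∉ F and no further ε-move applies.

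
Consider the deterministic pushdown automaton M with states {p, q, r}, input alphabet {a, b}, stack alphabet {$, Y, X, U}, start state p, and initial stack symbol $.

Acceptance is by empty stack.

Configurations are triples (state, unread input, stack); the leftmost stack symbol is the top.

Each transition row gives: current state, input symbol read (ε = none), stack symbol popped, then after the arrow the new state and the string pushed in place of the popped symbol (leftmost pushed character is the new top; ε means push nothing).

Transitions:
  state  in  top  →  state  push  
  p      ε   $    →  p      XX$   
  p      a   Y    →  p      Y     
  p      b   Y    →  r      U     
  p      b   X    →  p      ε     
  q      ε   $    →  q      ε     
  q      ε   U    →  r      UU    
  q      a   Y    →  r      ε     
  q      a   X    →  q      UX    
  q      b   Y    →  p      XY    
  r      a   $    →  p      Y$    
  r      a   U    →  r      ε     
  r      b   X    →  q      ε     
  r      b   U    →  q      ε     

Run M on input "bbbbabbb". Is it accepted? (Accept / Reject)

(p, bbbbabbb, $)
  ε-move, top $: go to p, push XX$ → (p, bbbbabbb, XX$)
  read b, top X: go to p, push ε → (p, bbbabbb, X$)
  read b, top X: go to p, push ε → (p, bbabbb, $)
  ε-move, top $: go to p, push XX$ → (p, bbabbb, XX$)
  read b, top X: go to p, push ε → (p, babbb, X$)
  read b, top X: go to p, push ε → (p, abbb, $)
  ε-move, top $: go to p, push XX$ → (p, abbb, XX$)
No transition applies at (p, abbb, XX$); input not fully consumed.

Reject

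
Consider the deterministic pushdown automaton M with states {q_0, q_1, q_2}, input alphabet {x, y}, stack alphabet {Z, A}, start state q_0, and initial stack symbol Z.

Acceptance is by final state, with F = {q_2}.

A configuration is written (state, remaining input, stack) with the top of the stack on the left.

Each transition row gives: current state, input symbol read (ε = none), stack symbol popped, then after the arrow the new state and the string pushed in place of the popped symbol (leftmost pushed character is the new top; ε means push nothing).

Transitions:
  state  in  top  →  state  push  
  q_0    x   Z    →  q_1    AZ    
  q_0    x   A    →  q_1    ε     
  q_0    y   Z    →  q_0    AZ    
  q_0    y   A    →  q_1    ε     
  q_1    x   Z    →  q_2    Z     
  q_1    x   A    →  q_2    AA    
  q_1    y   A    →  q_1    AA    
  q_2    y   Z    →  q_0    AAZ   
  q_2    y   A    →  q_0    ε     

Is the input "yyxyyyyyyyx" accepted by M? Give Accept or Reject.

(q_0, yyxyyyyyyyx, Z) ⊢ (q_0, yxyyyyyyyx, AZ) ⊢ (q_1, xyyyyyyyx, Z) ⊢ (q_2, yyyyyyyx, Z) ⊢ (q_0, yyyyyyx, AAZ) ⊢ (q_1, yyyyyx, AZ) ⊢ (q_1, yyyyx, AAZ) ⊢ (q_1, yyyx, AAAZ) ⊢ (q_1, yyx, AAAAZ) ⊢ (q_1, yx, AAAAAZ) ⊢ (q_1, x, AAAAAAZ) ⊢ (q_2, ε, AAAAAAAZ)
All input consumed; state q_2 ∈ F.

Accept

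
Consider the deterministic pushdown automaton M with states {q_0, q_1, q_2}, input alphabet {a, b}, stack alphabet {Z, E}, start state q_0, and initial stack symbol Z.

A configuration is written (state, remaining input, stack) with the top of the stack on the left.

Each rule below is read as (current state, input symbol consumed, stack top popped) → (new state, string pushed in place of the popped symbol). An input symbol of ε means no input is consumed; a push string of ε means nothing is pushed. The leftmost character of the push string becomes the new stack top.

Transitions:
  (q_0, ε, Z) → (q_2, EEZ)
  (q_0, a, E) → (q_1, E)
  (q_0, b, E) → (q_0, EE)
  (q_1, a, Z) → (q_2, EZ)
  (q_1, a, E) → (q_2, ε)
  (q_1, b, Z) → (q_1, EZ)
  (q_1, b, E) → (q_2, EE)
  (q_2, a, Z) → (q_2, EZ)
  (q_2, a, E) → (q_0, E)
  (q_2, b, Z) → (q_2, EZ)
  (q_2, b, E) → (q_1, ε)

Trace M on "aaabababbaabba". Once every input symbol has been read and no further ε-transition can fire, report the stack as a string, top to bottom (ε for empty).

Z

(q_0, aaabababbaabba, Z)
  ε-move, top Z: go to q_2, push EEZ → (q_2, aaabababbaabba, EEZ)
  read a, top E: go to q_0, push E → (q_0, aabababbaabba, EEZ)
  read a, top E: go to q_1, push E → (q_1, abababbaabba, EEZ)
  read a, top E: go to q_2, push ε → (q_2, bababbaabba, EZ)
  read b, top E: go to q_1, push ε → (q_1, ababbaabba, Z)
  read a, top Z: go to q_2, push EZ → (q_2, babbaabba, EZ)
  read b, top E: go to q_1, push ε → (q_1, abbaabba, Z)
  read a, top Z: go to q_2, push EZ → (q_2, bbaabba, EZ)
  read b, top E: go to q_1, push ε → (q_1, baabba, Z)
  read b, top Z: go to q_1, push EZ → (q_1, aabba, EZ)
  read a, top E: go to q_2, push ε → (q_2, abba, Z)
  read a, top Z: go to q_2, push EZ → (q_2, bba, EZ)
  read b, top E: go to q_1, push ε → (q_1, ba, Z)
  read b, top Z: go to q_1, push EZ → (q_1, a, EZ)
  read a, top E: go to q_2, push ε → (q_2, ε, Z)
All input consumed in state q_2 with stack Z.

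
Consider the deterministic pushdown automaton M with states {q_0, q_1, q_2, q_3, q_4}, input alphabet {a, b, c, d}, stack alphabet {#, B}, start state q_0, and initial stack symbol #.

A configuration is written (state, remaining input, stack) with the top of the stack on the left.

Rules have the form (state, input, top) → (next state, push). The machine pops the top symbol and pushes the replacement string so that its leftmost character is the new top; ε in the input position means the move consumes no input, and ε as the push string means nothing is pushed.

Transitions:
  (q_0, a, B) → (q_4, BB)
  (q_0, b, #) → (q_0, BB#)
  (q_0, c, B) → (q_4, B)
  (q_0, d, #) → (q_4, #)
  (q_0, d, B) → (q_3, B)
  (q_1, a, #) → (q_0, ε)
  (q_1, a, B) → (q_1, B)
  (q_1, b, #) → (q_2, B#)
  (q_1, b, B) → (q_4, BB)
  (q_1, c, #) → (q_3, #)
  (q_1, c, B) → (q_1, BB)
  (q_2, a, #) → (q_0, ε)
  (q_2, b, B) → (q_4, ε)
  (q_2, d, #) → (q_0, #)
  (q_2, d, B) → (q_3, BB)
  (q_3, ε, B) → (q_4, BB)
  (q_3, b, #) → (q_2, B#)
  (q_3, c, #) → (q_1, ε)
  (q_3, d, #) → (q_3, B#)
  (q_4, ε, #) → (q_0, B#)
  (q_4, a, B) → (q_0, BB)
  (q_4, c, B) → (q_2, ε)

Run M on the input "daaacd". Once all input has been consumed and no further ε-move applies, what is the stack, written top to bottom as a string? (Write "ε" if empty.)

(q_0, daaacd, #)
  read d, top #: go to q_4, push # → (q_4, aaacd, #)
  ε-move, top #: go to q_0, push B# → (q_0, aaacd, B#)
  read a, top B: go to q_4, push BB → (q_4, aacd, BB#)
  read a, top B: go to q_0, push BB → (q_0, acd, BBB#)
  read a, top B: go to q_4, push BB → (q_4, cd, BBBB#)
  read c, top B: go to q_2, push ε → (q_2, d, BBB#)
  read d, top B: go to q_3, push BB → (q_3, ε, BBBB#)
  ε-move, top B: go to q_4, push BB → (q_4, ε, BBBBB#)
All input consumed in state q_4 with stack BBBBB#.

BBBBB#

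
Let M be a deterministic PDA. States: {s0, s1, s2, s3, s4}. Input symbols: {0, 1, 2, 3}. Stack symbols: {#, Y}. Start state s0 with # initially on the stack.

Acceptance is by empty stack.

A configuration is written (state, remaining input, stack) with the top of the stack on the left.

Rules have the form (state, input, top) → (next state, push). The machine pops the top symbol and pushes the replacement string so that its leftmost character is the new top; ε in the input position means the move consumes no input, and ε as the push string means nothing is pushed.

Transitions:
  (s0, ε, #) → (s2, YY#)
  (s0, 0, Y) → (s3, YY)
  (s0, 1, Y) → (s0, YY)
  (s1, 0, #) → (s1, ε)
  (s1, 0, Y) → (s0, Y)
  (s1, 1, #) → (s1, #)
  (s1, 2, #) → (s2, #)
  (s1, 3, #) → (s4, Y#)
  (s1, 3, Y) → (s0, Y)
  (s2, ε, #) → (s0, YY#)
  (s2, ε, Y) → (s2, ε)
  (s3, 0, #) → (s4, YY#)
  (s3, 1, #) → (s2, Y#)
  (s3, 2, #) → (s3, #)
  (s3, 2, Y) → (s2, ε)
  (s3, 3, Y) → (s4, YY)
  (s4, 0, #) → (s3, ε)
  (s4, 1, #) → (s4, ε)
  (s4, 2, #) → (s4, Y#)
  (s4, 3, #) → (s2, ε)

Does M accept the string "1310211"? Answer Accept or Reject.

Reject

(s0, 1310211, #)
  ε-move, top #: go to s2, push YY# → (s2, 1310211, YY#)
  ε-move, top Y: go to s2, push ε → (s2, 1310211, Y#)
  ε-move, top Y: go to s2, push ε → (s2, 1310211, #)
  ε-move, top #: go to s0, push YY# → (s0, 1310211, YY#)
  read 1, top Y: go to s0, push YY → (s0, 310211, YYY#)
No transition applies at (s0, 310211, YYY#); input not fully consumed.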